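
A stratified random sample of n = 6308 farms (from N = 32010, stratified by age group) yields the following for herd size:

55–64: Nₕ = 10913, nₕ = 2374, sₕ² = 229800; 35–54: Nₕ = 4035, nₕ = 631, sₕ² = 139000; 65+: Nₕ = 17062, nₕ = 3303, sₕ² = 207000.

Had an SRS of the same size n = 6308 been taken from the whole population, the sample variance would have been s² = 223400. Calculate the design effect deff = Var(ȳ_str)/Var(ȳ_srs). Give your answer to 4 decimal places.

0.9184

Var(ȳ_str) = Σ Wₕ²(1−fₕ)sₕ²/nₕ with Wₕ = Nₕ/32010:
  55–64: (10913/32010)²·(1−2374/10913)·229800/2374 = 8.8033735
  35–54: (4035/32010)²·(1−631/4035)·139000/631 = 2.9528894
  65+: (17062/32010)²·(1−3303/17062)·207000/3303 = 14.358439
  → Var(ȳ_str) = 26.114702.
Var(ȳ_srs) = (1 − 6308/32010)·223400/6308 = 28.436277.
deff = 26.114702 / 28.436277 = 0.9184.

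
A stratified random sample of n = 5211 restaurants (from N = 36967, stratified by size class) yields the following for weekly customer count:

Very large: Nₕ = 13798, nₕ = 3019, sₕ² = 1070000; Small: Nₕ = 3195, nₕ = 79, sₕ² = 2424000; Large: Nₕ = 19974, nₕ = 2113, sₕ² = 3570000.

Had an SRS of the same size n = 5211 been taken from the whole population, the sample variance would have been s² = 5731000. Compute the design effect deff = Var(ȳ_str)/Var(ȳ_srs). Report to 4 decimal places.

0.7443

Var(ȳ_str) = Σ Wₕ²(1−fₕ)sₕ²/nₕ with Wₕ = Nₕ/36967:
  Very large: (13798/36967)²·(1−3019/13798)·1070000/3019 = 38.573306
  Small: (3195/36967)²·(1−79/3195)·2424000/79 = 223.53494
  Large: (19974/36967)²·(1−2113/19974)·3570000/2113 = 441.07366
  → Var(ȳ_str) = 703.18191.
Var(ȳ_srs) = (1 − 5211/36967)·5731000/5211 = 944.75875.
deff = 703.18191 / 944.75875 = 0.7443.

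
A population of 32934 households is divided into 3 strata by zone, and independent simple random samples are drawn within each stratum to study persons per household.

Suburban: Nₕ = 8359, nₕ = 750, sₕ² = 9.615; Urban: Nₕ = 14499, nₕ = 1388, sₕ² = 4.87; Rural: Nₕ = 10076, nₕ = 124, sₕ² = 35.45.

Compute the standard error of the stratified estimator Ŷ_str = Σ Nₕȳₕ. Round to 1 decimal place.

5490.9

Var(Ŷ_str) = Σₕ Nₕ²(1 − fₕ)sₕ²/nₕ.
Suburban: 8359²·(1 − 750/8359)·9.615/750 = 815398.55.
Urban: 14499²·(1 − 1388/14499)·4.87/1388 = 666980.85.
Rural: 10076²·(1 − 124/10076)·35.45/124 = 2.8667715 × 10^7.
Sum = 3.0150094 × 10^7.
SE = √(3.0150094 × 10^7) = 5490.9.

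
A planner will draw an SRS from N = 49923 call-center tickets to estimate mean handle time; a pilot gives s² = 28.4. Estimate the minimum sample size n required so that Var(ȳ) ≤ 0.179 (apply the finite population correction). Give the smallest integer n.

159

Without fpc, n₀ = s²/D = 28.4/0.179 = 158.6592.
With fpc, (1 − n/N)·s²/n ≤ D requires n ≥ n₀/(1 + n₀/N) = 158.6592/(1 + 158.6592/49923) = 158.1566.
Rounding up, n = 159.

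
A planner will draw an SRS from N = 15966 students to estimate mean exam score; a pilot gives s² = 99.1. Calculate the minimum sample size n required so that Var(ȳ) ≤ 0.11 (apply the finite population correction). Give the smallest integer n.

853

Without fpc, n₀ = s²/D = 99.1/0.11 = 900.9091.
With fpc, (1 − n/N)·s²/n ≤ D requires n ≥ n₀/(1 + n₀/N) = 900.9091/(1 + 900.9091/15966) = 852.7890.
Rounding up, n = 853.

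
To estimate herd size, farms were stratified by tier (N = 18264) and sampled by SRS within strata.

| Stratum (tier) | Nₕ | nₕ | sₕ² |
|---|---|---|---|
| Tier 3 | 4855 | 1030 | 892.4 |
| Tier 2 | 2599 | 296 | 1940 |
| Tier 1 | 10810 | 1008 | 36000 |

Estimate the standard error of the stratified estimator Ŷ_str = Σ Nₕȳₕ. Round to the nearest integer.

61964

Var(Ŷ_str) = Σₕ Nₕ²(1 − fₕ)sₕ²/nₕ.
Tier 3: 4855²·(1 − 1030/4855)·892.4/1030 = 1.6089517 × 10^7.
Tier 2: 2599²·(1 − 296/2599)·1940/296 = 3.9229271 × 10^7.
Tier 1: 10810²·(1 − 1008/10810)·36000/1008 = 3.7842721 × 10^9.
Sum = 3.8395909 × 10^9.
SE = √(3.8395909 × 10^9) = 61964.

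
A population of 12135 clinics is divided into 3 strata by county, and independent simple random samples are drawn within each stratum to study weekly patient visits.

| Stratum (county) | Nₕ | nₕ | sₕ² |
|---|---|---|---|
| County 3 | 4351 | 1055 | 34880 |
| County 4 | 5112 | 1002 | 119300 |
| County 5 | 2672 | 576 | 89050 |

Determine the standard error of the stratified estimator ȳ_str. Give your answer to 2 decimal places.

5.11

Var(ȳ_str) = Σₕ Wₕ²(1 − fₕ)sₕ²/nₕ with Wₕ = Nₕ/N, N = 12135.
County 3: Wₕ = 0.35854965; term = 0.35854965²·(1 − 0.24247299)·34880/1055 = 3.2197395.
County 4: Wₕ = 0.42126082; term = 0.42126082²·(1 − 0.19600939)·119300/1002 = 16.987358.
County 5: Wₕ = 0.22018953; term = 0.22018953²·(1 − 0.21556886)·89050/576 = 5.8797602.
Sum = 26.086858.
SE = √(26.086858) = 5.11.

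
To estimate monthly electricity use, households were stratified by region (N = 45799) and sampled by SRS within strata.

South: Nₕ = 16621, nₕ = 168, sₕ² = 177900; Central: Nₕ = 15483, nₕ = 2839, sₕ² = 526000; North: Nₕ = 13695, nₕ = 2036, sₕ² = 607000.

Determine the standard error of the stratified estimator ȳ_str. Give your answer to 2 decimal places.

13.34

Var(ȳ_str) = Σₕ Wₕ²(1 − fₕ)sₕ²/nₕ with Wₕ = Nₕ/N, N = 45799.
South: Wₕ = 0.36291185; term = 0.36291185²·(1 − 0.01010770)·177900/168 = 138.05652.
Central: Wₕ = 0.33806415; term = 0.33806415²·(1 − 0.18336240)·526000/2839 = 17.292109.
North: Wₕ = 0.29902400; term = 0.29902400²·(1 − 0.14866740)·607000/2036 = 22.694586.
Sum = 178.04322.
SE = √(178.04322) = 13.34.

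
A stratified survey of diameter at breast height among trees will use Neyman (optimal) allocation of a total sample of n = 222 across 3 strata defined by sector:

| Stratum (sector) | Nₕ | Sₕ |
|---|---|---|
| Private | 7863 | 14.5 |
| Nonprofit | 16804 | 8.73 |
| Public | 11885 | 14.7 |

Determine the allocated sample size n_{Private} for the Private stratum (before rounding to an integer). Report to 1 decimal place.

58.1

Neyman allocation: nₕ = n·NₕSₕ / Σⱼ NⱼSⱼ.
Σ NⱼSⱼ = 7863·14.5 + 16804·8.73 + 11885·14.7 = 435421.92.
n_{Private} = 222·7863·14.5 / 435421.92 = 58.1.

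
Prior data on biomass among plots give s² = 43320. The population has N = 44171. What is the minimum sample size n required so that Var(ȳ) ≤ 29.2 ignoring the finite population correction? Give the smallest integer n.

1484

Without fpc, n₀ = s²/D = 43320/29.2 = 1483.5616.
Rounding up, n = 1484.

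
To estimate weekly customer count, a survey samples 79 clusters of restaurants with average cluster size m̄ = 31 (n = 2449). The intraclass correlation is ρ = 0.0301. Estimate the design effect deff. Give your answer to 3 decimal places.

deff = 1 + (31 − 1)·0.0301 = 1 + 0.903 = 1.903.

1.903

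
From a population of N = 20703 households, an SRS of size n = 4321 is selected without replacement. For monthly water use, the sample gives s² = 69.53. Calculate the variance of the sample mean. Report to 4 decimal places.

Under SRS without replacement, Var(ȳ) = (1 − f)·s²/n with f = n/N = 4321/20703 = 0.20871371.
Var(ȳ) = (1 − 0.20871371)·69.53/4321 = 0.79128629·0.016091183 = 0.012732732.

0.0127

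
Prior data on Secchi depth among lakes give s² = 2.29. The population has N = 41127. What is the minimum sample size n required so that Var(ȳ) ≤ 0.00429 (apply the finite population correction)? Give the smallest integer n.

527

Without fpc, n₀ = s²/D = 2.29/0.00429 = 533.7995.
With fpc, (1 − n/N)·s²/n ≤ D requires n ≥ n₀/(1 + n₀/N) = 533.7995/(1 + 533.7995/41127) = 526.9599.
Rounding up, n = 527.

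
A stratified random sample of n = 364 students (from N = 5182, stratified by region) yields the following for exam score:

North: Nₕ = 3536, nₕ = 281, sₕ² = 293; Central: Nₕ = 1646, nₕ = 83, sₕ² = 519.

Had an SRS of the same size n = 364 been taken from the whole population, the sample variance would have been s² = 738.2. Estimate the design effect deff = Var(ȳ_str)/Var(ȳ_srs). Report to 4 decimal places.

0.5547

Var(ȳ_str) = Σ Wₕ²(1−fₕ)sₕ²/nₕ with Wₕ = Nₕ/5182:
  North: (3536/5182)²·(1−281/3536)·293/281 = 0.44691994
  Central: (1646/5182)²·(1−83/1646)·519/83 = 0.59907784
  → Var(ȳ_str) = 1.0459978.
Var(ȳ_srs) = (1 − 364/5182)·738.2/364 = 1.8855673.
deff = 1.0459978 / 1.8855673 = 0.5547.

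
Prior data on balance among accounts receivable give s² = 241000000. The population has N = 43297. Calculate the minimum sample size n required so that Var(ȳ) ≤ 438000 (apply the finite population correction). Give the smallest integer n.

544

Without fpc, n₀ = s²/D = 241000000/438000 = 550.2283.
With fpc, (1 − n/N)·s²/n ≤ D requires n ≥ n₀/(1 + n₀/N) = 550.2283/(1 + 550.2283/43297) = 543.3236.
Rounding up, n = 544.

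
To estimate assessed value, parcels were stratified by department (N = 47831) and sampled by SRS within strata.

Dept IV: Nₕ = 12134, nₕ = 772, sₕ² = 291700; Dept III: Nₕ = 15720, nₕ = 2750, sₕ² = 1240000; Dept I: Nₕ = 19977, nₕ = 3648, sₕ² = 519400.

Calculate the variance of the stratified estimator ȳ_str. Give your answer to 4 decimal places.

83.2557

Var(ȳ_str) = Σₕ Wₕ²(1 − fₕ)sₕ²/nₕ with Wₕ = Nₕ/N, N = 47831.
Dept IV: Wₕ = 0.25368485; term = 0.25368485²·(1 − 0.06362288)·291700/772 = 22.769788.
Dept III: Wₕ = 0.32865715; term = 0.32865715²·(1 − 0.17493639)·1240000/2750 = 40.184872.
Dept I: Wₕ = 0.41765800; term = 0.41765800²·(1 − 0.18261000)·519400/3648 = 20.301029.
Sum = 83.255689.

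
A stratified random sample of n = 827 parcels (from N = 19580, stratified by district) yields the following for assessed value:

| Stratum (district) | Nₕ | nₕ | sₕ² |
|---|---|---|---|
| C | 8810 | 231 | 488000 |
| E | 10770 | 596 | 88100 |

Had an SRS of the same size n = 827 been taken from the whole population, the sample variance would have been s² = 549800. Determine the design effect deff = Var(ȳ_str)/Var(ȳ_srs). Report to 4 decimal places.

0.7204

Var(ȳ_str) = Σ Wₕ²(1−fₕ)sₕ²/nₕ with Wₕ = Nₕ/19580:
  C: (8810/19580)²·(1−231/8810)·488000/231 = 416.48086
  E: (10770/19580)²·(1−596/10770)·88100/596 = 42.24854
  → Var(ȳ_str) = 458.7294.
Var(ȳ_srs) = (1 − 827/19580)·549800/827 = 636.7329.
deff = 458.7294 / 636.7329 = 0.7204.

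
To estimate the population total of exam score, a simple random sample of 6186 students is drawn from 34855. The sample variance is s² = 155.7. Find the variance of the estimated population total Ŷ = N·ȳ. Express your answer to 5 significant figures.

2.5151 × 10^7

Var(Ŷ) = N²·Var(ȳ) = N²·(1 − n/N)·s²/n.
f = 6186/34855 = 0.17747812; Var(ȳ) = 0.82252188·155.7/6186 = 0.02070266.
Var(Ŷ) = 34855² · 0.02070266 = 2.5151062 × 10^7.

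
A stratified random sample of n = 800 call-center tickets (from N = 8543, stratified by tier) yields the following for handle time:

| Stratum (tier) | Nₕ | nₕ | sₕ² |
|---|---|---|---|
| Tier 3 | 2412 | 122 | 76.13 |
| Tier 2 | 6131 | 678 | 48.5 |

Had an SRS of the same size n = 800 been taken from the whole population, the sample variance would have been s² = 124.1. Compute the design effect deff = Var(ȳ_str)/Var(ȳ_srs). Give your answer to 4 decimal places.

0.5690

Var(ȳ_str) = Σ Wₕ²(1−fₕ)sₕ²/nₕ with Wₕ = Nₕ/8543:
  Tier 3: (2412/8543)²·(1−122/2412)·76.13/122 = 0.04722674
  Tier 2: (6131/8543)²·(1−678/6131)·48.5/678 = 0.032768612
  → Var(ȳ_str) = 0.079995352.
Var(ȳ_srs) = (1 − 800/8543)·124.1/800 = 0.14059849.
deff = 0.079995352 / 0.14059849 = 0.5690.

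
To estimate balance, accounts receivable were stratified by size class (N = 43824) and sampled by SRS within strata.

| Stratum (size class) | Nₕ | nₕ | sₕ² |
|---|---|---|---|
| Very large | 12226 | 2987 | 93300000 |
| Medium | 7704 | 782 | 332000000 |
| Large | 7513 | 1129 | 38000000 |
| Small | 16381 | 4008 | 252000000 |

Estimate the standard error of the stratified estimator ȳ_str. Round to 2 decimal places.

145.26

Var(ȳ_str) = Σₕ Wₕ²(1 − fₕ)sₕ²/nₕ with Wₕ = Nₕ/N, N = 43824.
Very large: Wₕ = 0.27897955; term = 0.27897955²·(1 − 0.24431539)·93300000/2987 = 1837.0956.
Medium: Wₕ = 0.17579409; term = 0.17579409²·(1 − 0.10150571)·332000000/782 = 11788.408.
Large: Wₕ = 0.17143574; term = 0.17143574²·(1 − 0.15027286)·38000000/1129 = 840.56614.
Small: Wₕ = 0.37379062; term = 0.37379062²·(1 − 0.24467371)·252000000/4008 = 6635.3559.
Sum = 21101.426.
SE = √(21101.426) = 145.26.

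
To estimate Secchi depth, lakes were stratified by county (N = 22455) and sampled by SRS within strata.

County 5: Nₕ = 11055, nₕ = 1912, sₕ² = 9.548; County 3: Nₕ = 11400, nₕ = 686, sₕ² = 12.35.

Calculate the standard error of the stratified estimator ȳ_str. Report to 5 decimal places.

0.07322

Var(ȳ_str) = Σₕ Wₕ²(1 − fₕ)sₕ²/nₕ with Wₕ = Nₕ/N, N = 22455.
County 5: Wₕ = 0.49231797; term = 0.49231797²·(1 − 0.17295341)·9.548/1912 = 0.0010010272.
County 3: Wₕ = 0.50768203; term = 0.50768203²·(1 − 0.06017544)·12.35/686 = 0.0043608708.
Sum = 0.005361898.
SE = √(0.005361898) = 0.07322.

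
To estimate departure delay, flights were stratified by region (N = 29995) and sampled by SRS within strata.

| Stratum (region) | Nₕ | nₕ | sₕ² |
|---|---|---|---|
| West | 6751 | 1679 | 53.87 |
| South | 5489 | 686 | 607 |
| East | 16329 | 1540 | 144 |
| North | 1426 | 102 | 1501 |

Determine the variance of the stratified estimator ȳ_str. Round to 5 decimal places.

0.08313

Var(ȳ_str) = Σₕ Wₕ²(1 − fₕ)sₕ²/nₕ with Wₕ = Nₕ/N, N = 29995.
West: Wₕ = 0.22507085; term = 0.22507085²·(1 − 0.24870390)·53.87/1679 = 0.001221085.
South: Wₕ = 0.18299717; term = 0.18299717²·(1 − 0.12497723)·607/686 = 0.025928217.
East: Wₕ = 0.54439073; term = 0.54439073²·(1 − 0.09431074)·144/1540 = 0.025098192.
North: Wₕ = 0.04754126; term = 0.04754126²·(1 − 0.07152875)·1501/102 = 0.030880925.
Sum = 0.083128419.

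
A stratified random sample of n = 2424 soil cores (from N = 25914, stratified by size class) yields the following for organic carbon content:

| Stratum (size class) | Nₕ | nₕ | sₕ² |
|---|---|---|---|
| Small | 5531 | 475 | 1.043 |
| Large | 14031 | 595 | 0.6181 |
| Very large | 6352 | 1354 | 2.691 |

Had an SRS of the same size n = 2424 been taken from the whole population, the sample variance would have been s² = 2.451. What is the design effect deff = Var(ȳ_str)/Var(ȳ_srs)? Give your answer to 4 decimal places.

Var(ȳ_str) = Σ Wₕ²(1−fₕ)sₕ²/nₕ with Wₕ = Nₕ/25914:
  Small: (5531/25914)²·(1−475/5531)·1.043/475 = 9.143922 × 10^-5
  Large: (14031/25914)²·(1−595/14031)·0.6181/595 = 2.9162952 × 10^-4
  Very large: (6352/25914)²·(1−1354/6352)·2.691/1354 = 9.3957806 × 10^-5
  → Var(ȳ_str) = 4.7702655 × 10^-4.
Var(ȳ_srs) = (1 − 2424/25914)·2.451/2424 = 9.1655653 × 10^-4.
deff = (4.7702655 × 10^-4) / (9.1655653 × 10^-4) = 0.5205.

0.5205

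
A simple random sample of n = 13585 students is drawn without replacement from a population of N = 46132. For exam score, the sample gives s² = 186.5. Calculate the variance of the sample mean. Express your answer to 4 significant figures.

Under SRS without replacement, Var(ȳ) = (1 − f)·s²/n with f = n/N = 13585/46132 = 0.29448105.
Var(ȳ) = (1 − 0.29448105)·186.5/13585 = 0.70551895·0.013728377 = 0.00968563.

0.009686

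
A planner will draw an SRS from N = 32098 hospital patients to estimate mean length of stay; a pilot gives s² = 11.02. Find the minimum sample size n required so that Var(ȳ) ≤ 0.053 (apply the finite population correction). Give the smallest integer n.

Without fpc, n₀ = s²/D = 11.02/0.053 = 207.9245.
With fpc, (1 − n/N)·s²/n ≤ D requires n ≥ n₀/(1 + n₀/N) = 207.9245/(1 + 207.9245/32098) = 206.5863.
Rounding up, n = 207.

207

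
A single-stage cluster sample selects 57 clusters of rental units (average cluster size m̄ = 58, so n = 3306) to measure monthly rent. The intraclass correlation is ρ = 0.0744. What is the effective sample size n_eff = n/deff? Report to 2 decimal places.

deff = 1 + (58 − 1)·0.0744 = 1 + 4.2408 = 5.2408.
n_eff = 3306 / 5.2408 = 630.82.

630.82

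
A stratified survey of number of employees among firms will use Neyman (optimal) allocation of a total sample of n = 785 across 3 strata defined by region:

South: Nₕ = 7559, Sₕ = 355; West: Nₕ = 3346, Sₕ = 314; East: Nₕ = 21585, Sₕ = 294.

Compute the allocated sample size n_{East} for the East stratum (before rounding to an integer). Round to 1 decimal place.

494.2

Neyman allocation: nₕ = n·NₕSₕ / Σⱼ NⱼSⱼ.
Σ NⱼSⱼ = 7559·355 + 3346·314 + 21585·294 = 1.0080079 × 10^7.
n_{East} = 785·21585·294 / (1.0080079 × 10^7) = 494.2.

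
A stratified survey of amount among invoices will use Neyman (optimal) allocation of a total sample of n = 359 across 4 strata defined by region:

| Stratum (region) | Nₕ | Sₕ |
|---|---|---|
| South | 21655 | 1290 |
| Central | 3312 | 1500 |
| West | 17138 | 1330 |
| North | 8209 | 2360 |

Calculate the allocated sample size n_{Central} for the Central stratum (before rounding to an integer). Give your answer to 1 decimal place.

Neyman allocation: nₕ = n·NₕSₕ / Σⱼ NⱼSⱼ.
Σ NⱼSⱼ = 21655·1290 + 3312·1500 + 17138·1330 + 8209·2360 = 7.506973 × 10^7.
n_{Central} = 359·3312·1500 / (7.506973 × 10^7) = 23.8.

23.8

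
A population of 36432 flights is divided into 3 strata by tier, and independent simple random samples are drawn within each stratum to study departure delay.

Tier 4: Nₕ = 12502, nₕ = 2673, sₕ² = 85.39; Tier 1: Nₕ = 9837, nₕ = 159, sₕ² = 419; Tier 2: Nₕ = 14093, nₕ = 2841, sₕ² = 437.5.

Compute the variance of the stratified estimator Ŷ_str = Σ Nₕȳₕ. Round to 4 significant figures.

2.792 × 10^8

Var(Ŷ_str) = Σₕ Nₕ²(1 − fₕ)sₕ²/nₕ.
Tier 4: 12502²·(1 − 2673/12502)·85.39/2673 = 3.9255172 × 10^6.
Tier 1: 9837²·(1 − 159/9837)·419/159 = 2.5087951 × 10^8.
Tier 2: 14093²·(1 − 2841/14093)·437.5/2841 = 2.4419682 × 10^7.
Sum = 2.7922471 × 10^8.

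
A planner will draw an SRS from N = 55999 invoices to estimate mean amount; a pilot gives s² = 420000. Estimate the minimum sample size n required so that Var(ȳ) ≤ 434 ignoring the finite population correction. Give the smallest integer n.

968

Without fpc, n₀ = s²/D = 420000/434 = 967.7419.
Rounding up, n = 968.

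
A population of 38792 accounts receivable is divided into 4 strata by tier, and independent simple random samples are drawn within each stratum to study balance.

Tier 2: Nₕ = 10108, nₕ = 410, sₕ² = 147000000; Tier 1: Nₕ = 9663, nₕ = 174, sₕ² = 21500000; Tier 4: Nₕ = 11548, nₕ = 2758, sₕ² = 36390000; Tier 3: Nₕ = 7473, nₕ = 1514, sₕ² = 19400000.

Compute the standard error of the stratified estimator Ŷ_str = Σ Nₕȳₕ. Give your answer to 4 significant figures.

6.956 × 10^6

Var(Ŷ_str) = Σₕ Nₕ²(1 − fₕ)sₕ²/nₕ.
Tier 2: 10108²·(1 − 410/10108)·147000000/410 = 3.5146404 × 10^13.
Tier 1: 9663²·(1 − 174/9663)·21500000/174 = 1.1329784 × 10^13.
Tier 4: 11548²·(1 − 2758/11548)·36390000/2758 = 1.3393172 × 10^12.
Tier 3: 7473²·(1 − 1514/7473)·19400000/1514 = 5.7061636 × 10^11.
Sum = 4.8386122 × 10^13.
SE = √(4.8386122 × 10^13) = 6.956 × 10^6.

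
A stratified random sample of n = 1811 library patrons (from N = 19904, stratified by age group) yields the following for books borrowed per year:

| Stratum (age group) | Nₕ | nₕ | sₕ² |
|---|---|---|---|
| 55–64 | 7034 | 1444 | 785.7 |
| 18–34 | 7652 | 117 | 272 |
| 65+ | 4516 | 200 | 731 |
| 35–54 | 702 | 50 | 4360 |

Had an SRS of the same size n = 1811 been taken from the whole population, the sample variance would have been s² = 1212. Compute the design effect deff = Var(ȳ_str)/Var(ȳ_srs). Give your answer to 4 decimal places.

1.1061

Var(ȳ_str) = Σ Wₕ²(1−fₕ)sₕ²/nₕ with Wₕ = Nₕ/19904:
  55–64: (7034/19904)²·(1−1444/7034)·785.7/1444 = 0.054003637
  18–34: (7652/19904)²·(1−117/7652)·272/117 = 0.3383456
  65+: (4516/19904)²·(1−200/4516)·731/200 = 0.17982167
  35–54: (702/19904)²·(1−50/702)·4360/50 = 0.1007443
  → Var(ȳ_str) = 0.67291521.
Var(ȳ_srs) = (1 − 1811/19904)·1212/1811 = 0.60835123.
deff = 0.67291521 / 0.60835123 = 1.1061.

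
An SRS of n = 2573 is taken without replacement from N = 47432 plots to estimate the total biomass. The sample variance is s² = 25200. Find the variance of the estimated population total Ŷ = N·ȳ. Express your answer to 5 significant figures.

2.0839 × 10^10

Var(Ŷ) = N²·Var(ȳ) = N²·(1 − n/N)·s²/n.
f = 2573/47432 = 0.05424608; Var(ȳ) = 0.94575392·25200/2573 = 9.2627279.
Var(Ŷ) = 47432² · 9.2627279 = 2.0839235 × 10^10.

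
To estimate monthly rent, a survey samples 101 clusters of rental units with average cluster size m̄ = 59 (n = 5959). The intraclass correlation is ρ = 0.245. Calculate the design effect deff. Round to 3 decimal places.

deff = 1 + (59 − 1)·0.245 = 1 + 14.21 = 15.21.

15.210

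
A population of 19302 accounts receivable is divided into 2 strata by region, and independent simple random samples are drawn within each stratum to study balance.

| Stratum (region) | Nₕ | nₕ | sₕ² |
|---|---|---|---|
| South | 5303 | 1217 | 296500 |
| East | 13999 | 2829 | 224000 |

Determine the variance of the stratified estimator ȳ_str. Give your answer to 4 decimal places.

Var(ȳ_str) = Σₕ Wₕ²(1 − fₕ)sₕ²/nₕ with Wₕ = Nₕ/N, N = 19302.
South: Wₕ = 0.27473837; term = 0.27473837²·(1 − 0.22949274)·296500/1217 = 14.169336.
East: Wₕ = 0.72526163; term = 0.72526163²·(1 − 0.20208586)·224000/2829 = 33.232318.
Sum = 47.401654.

47.4017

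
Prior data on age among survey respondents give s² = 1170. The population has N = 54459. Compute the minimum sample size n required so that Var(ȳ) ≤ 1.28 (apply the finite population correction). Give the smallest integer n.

899

Without fpc, n₀ = s²/D = 1170/1.28 = 914.0625.
With fpc, (1 − n/N)·s²/n ≤ D requires n ≥ n₀/(1 + n₀/N) = 914.0625/(1 + 914.0625/54459) = 898.9738.
Rounding up, n = 899.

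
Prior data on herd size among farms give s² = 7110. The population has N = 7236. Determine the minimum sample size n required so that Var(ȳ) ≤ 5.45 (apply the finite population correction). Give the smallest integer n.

Without fpc, n₀ = s²/D = 7110/5.45 = 1304.5872.
With fpc, (1 − n/N)·s²/n ≤ D requires n ≥ n₀/(1 + n₀/N) = 1304.5872/(1 + 1304.5872/7236) = 1105.3096.
Rounding up, n = 1106.

1106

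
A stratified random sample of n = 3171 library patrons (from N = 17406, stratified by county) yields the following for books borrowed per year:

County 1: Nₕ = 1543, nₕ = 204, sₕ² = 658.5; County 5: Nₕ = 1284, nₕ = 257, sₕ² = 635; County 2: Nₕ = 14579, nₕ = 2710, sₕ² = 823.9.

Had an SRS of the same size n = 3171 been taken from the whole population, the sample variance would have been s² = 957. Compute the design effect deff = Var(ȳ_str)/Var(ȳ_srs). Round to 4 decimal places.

0.8363

Var(ȳ_str) = Σ Wₕ²(1−fₕ)sₕ²/nₕ with Wₕ = Nₕ/17406:
  County 1: (1543/17406)²·(1−204/1543)·658.5/204 = 0.022012743
  County 5: (1284/17406)²·(1−257/1284)·635/257 = 0.0107542
  County 2: (14579/17406)²·(1−2710/14579)·823.9/2710 = 0.17363974
  → Var(ȳ_str) = 0.20640668.
Var(ȳ_srs) = (1 − 3171/17406)·957/3171 = 0.2468165.
deff = 0.20640668 / 0.2468165 = 0.8363.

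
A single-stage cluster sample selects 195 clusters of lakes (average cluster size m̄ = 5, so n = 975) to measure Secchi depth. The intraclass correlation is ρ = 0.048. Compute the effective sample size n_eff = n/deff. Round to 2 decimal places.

deff = 1 + (5 − 1)·0.048 = 1 + 0.192 = 1.192.
n_eff = 975 / 1.192 = 817.95.

817.95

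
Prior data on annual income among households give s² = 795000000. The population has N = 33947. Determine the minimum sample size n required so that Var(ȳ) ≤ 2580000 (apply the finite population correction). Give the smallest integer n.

Without fpc, n₀ = s²/D = 795000000/2580000 = 308.1395.
With fpc, (1 − n/N)·s²/n ≤ D requires n ≥ n₀/(1 + n₀/N) = 308.1395/(1 + 308.1395/33947) = 305.3677.
Rounding up, n = 306.

306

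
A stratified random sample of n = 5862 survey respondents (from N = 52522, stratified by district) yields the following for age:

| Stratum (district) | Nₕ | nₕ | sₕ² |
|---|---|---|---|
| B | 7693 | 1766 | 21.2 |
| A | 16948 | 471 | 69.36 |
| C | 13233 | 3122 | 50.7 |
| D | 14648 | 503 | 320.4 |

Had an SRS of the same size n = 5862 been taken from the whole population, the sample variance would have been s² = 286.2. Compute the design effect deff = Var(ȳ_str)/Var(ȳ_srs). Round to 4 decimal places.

Var(ȳ_str) = Σ Wₕ²(1−fₕ)sₕ²/nₕ with Wₕ = Nₕ/52522:
  B: (7693/52522)²·(1−1766/7693)·21.2/1766 = 1.9842359 × 10^-4
  A: (16948/52522)²·(1−471/16948)·69.36/471 = 0.014907412
  C: (13233/52522)²·(1−3122/13233)·50.7/3122 = 7.8767121 × 10^-4
  D: (14648/52522)²·(1−503/14648)·320.4/503 = 0.047843539
  → Var(ȳ_str) = 0.063737046.
Var(ȳ_srs) = (1 − 5862/52522)·286.2/5862 = 0.043373782.
deff = 0.063737046 / 0.043373782 = 1.4695.

1.4695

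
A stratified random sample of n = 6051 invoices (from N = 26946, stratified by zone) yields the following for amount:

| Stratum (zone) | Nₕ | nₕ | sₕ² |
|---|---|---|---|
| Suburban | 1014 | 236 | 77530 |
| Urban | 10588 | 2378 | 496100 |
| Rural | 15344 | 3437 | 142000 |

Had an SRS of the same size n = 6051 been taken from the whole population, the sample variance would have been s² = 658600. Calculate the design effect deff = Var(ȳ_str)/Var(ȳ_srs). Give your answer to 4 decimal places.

Var(ȳ_str) = Σ Wₕ²(1−fₕ)sₕ²/nₕ with Wₕ = Nₕ/26946:
  Suburban: (1014/26946)²·(1−236/1014)·77530/236 = 0.35693302
  Urban: (10588/26946)²·(1−2378/10588)·496100/2378 = 24.976171
  Rural: (15344/26946)²·(1−3437/15344)·142000/3437 = 10.395877
  → Var(ȳ_str) = 35.728981.
Var(ȳ_srs) = (1 − 6051/26946)·658600/6051 = 84.400038.
deff = 35.728981 / 84.400038 = 0.4233.

0.4233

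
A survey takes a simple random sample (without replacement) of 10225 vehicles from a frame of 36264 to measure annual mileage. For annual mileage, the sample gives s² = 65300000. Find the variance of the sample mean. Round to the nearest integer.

Under SRS without replacement, Var(ȳ) = (1 − f)·s²/n with f = n/N = 10225/36264 = 0.28196007.
Var(ȳ) = (1 − 0.28196007)·65300000/10225 = 0.71803993·6386.3081 = 4585.6242.

4586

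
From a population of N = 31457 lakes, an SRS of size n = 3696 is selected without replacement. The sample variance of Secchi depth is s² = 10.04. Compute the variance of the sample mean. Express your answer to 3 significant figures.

0.00240

Under SRS without replacement, Var(ȳ) = (1 − f)·s²/n with f = n/N = 3696/31457 = 0.11749372.
Var(ȳ) = (1 − 0.11749372)·10.04/3696 = 0.88250628·0.0027164502 = 0.0023972844.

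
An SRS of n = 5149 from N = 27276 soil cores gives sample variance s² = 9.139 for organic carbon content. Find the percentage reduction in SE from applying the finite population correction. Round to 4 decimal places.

9.9319

f = n/N = 5149/27276 = 0.18877401.
SE_no-fpc = √(s²/n) = 0.042129654; SE_fpc = √((1−f)s²/n) = 0.037945372.
Ratio = √(1−f) = 0.90068085. Reduction = 100·(1 − 0.90068085) = 9.9319%.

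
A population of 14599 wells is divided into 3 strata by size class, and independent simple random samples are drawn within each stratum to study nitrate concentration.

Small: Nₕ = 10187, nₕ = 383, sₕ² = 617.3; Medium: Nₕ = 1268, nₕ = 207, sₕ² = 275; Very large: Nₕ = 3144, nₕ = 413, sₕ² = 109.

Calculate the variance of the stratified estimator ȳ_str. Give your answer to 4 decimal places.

0.7743

Var(ȳ_str) = Σₕ Wₕ²(1 − fₕ)sₕ²/nₕ with Wₕ = Nₕ/N, N = 14599.
Small: Wₕ = 0.69778752; term = 0.69778752²·(1 − 0.03759694)·617.3/383 = 0.75526767.
Medium: Wₕ = 0.08685526; term = 0.08685526²·(1 − 0.16324921)·275/207 = 0.008385921.
Very large: Wₕ = 0.21535722; term = 0.21535722²·(1 − 0.13136132)·109/413 = 0.010632477.
Sum = 0.77428607.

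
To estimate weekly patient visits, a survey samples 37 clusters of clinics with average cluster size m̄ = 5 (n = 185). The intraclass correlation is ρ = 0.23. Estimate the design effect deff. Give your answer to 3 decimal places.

deff = 1 + (5 − 1)·0.23 = 1 + 0.92 = 1.92.

1.920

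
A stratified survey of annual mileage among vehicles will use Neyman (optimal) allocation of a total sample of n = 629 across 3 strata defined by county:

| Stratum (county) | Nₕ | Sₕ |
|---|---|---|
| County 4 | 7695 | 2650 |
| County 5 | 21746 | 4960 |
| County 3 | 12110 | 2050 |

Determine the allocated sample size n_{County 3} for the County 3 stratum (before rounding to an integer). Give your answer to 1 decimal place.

102.0

Neyman allocation: nₕ = n·NₕSₕ / Σⱼ NⱼSⱼ.
Σ NⱼSⱼ = 7695·2650 + 21746·4960 + 12110·2050 = 1.5307741 × 10^8.
n_{County 3} = 629·12110·2050 / (1.5307741 × 10^8) = 102.0.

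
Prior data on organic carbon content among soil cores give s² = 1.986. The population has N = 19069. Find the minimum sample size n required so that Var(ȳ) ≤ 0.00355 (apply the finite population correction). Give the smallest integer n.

544

Without fpc, n₀ = s²/D = 1.986/0.00355 = 559.4366.
With fpc, (1 − n/N)·s²/n ≤ D requires n ≥ n₀/(1 + n₀/N) = 559.4366/(1 + 559.4366/19069) = 543.4919.
Rounding up, n = 544.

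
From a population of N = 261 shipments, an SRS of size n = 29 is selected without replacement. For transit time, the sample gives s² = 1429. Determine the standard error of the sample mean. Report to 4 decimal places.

6.6182

Under SRS without replacement, Var(ȳ) = (1 − f)·s²/n with f = n/N = 29/261 = 0.11111111.
Var(ȳ) = (1 − 0.11111111)·1429/29 = 0.88888889·49.275862 = 43.800766.
SE(ȳ) = √(43.800766) = 6.6182.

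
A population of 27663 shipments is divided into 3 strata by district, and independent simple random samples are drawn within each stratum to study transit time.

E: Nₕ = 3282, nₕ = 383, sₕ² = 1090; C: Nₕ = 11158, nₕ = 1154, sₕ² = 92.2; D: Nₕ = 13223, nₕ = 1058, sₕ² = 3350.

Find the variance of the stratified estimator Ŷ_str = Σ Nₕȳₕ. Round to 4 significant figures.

5.453 × 10^8

Var(Ŷ_str) = Σₕ Nₕ²(1 − fₕ)sₕ²/nₕ.
E: 3282²·(1 − 383/3282)·1090/383 = 2.7077871 × 10^7.
C: 11158²·(1 − 1154/11158)·92.2/1154 = 8.9183631 × 10^6.
D: 13223²·(1 − 1058/13223)·3350/1058 = 5.0933234 × 10^8.
Sum = 5.4532857 × 10^8.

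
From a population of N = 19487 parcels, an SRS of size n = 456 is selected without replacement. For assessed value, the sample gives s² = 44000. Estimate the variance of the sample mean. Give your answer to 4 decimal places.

94.2333

Under SRS without replacement, Var(ȳ) = (1 − f)·s²/n with f = n/N = 456/19487 = 0.02340022.
Var(ȳ) = (1 − 0.02340022)·44000/456 = 0.97659978·96.491228 = 94.233313.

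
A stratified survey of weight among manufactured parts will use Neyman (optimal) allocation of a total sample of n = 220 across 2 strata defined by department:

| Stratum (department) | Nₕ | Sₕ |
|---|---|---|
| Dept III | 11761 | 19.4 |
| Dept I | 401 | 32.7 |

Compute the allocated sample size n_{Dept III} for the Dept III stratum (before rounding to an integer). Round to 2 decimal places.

208.04

Neyman allocation: nₕ = n·NₕSₕ / Σⱼ NⱼSⱼ.
Σ NⱼSⱼ = 11761·19.4 + 401·32.7 = 241276.1.
n_{Dept III} = 220·11761·19.4 / 241276.1 = 208.04.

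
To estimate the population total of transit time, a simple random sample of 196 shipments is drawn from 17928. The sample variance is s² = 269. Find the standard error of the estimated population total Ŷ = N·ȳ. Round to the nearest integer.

Var(Ŷ) = N²·Var(ȳ) = N²·(1 − n/N)·s²/n.
f = 196/17928 = 0.01093262; Var(ȳ) = 0.98906738·269/196 = 1.3574445.
Var(Ŷ) = 17928² · 1.3574445 = 4.3630056 × 10^8.
SE(Ŷ) = √(4.3630056 × 10^8) = 20888.

20888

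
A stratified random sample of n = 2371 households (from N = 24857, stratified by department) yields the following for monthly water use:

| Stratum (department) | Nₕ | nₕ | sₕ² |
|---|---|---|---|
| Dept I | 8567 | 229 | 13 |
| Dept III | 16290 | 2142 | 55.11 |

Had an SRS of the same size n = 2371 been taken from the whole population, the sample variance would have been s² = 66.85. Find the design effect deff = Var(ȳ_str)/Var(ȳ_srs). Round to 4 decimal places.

0.6336

Var(ȳ_str) = Σ Wₕ²(1−fₕ)sₕ²/nₕ with Wₕ = Nₕ/24857:
  Dept I: (8567/24857)²·(1−229/8567)·13/229 = 0.0065629803
  Dept III: (16290/24857)²·(1−2142/16290)·55.11/2142 = 0.009596871
  → Var(ȳ_str) = 0.016159851.
Var(ȳ_srs) = (1 − 2371/24857)·66.85/2371 = 0.025505471.
deff = 0.016159851 / 0.025505471 = 0.6336.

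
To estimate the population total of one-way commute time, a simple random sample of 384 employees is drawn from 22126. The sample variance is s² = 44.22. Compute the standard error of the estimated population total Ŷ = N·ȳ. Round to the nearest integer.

7443

Var(Ŷ) = N²·Var(ȳ) = N²·(1 − n/N)·s²/n.
f = 384/22126 = 0.01735515; Var(ȳ) = 0.98264485·44.22/384 = 0.1131577.
Var(Ŷ) = 22126² · 0.1131577 = 5.539747 × 10^7.
SE(Ŷ) = √(5.539747 × 10^7) = 7443.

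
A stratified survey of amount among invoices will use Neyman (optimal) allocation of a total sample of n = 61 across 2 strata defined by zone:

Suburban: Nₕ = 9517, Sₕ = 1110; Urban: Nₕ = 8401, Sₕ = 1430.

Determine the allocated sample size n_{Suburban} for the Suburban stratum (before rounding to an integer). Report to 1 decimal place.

Neyman allocation: nₕ = n·NₕSₕ / Σⱼ NⱼSⱼ.
Σ NⱼSⱼ = 9517·1110 + 8401·1430 = 2.25773 × 10^7.
n_{Suburban} = 61·9517·1110 / (2.25773 × 10^7) = 28.5.

28.5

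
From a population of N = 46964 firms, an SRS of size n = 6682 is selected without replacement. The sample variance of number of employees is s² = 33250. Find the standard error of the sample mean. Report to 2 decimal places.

Under SRS without replacement, Var(ȳ) = (1 − f)·s²/n with f = n/N = 6682/46964 = 0.14227919.
Var(ȳ) = (1 − 0.14227919)·33250/6682 = 0.85772081·4.9760551 = 4.268066.
SE(ȳ) = √(4.268066) = 2.07.

2.07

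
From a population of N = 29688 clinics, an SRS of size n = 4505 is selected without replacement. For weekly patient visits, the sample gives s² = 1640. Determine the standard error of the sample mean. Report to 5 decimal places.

0.55570

Under SRS without replacement, Var(ȳ) = (1 − f)·s²/n with f = n/N = 4505/29688 = 0.15174481.
Var(ȳ) = (1 − 0.15174481)·1640/4505 = 0.84825519·0.36403996 = 0.30879878.
SE(ȳ) = √(0.30879878) = 0.55570.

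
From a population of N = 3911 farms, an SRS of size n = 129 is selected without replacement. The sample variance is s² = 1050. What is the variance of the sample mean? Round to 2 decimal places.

Under SRS without replacement, Var(ȳ) = (1 − f)·s²/n with f = n/N = 129/3911 = 0.03298389.
Var(ȳ) = (1 − 0.03298389)·1050/129 = 0.96701611·8.1395349 = 7.8710613.

7.87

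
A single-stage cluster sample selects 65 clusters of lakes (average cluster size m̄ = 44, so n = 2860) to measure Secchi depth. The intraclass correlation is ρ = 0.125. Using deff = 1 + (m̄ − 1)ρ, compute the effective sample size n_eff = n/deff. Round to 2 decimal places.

448.63

deff = 1 + (44 − 1)·0.125 = 1 + 5.375 = 6.375.
n_eff = 2860 / 6.375 = 448.63.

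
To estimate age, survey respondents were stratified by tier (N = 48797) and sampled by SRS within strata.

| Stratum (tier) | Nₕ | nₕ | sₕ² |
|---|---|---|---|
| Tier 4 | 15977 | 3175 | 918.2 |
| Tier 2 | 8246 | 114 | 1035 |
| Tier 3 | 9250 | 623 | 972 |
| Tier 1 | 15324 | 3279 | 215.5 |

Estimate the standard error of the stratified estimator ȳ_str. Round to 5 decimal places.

0.58129

Var(ȳ_str) = Σₕ Wₕ²(1 − fₕ)sₕ²/nₕ with Wₕ = Nₕ/N, N = 48797.
Tier 4: Wₕ = 0.32741767; term = 0.32741767²·(1 − 0.19872316)·918.2/3175 = 0.024841646.
Tier 2: Wₕ = 0.16898580; term = 0.16898580²·(1 − 0.01382488)·1035/114 = 0.25567599.
Tier 3: Wₕ = 0.18956083; term = 0.18956083²·(1 − 0.06735135)·972/623 = 0.052286973.
Tier 1: Wₕ = 0.31403570; term = 0.31403570²·(1 − 0.21397807)·215.5/3279 = 0.0050944647.
Sum = 0.33789907.
SE = √(0.33789907) = 0.58129.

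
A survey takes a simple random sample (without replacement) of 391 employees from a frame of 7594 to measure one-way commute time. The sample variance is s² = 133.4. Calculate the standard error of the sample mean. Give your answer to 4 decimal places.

Under SRS without replacement, Var(ȳ) = (1 − f)·s²/n with f = n/N = 391/7594 = 0.05148802.
Var(ȳ) = (1 − 0.05148802)·133.4/391 = 0.94851198·0.34117647 = 0.32360997.
SE(ȳ) = √(0.32360997) = 0.5689.

0.5689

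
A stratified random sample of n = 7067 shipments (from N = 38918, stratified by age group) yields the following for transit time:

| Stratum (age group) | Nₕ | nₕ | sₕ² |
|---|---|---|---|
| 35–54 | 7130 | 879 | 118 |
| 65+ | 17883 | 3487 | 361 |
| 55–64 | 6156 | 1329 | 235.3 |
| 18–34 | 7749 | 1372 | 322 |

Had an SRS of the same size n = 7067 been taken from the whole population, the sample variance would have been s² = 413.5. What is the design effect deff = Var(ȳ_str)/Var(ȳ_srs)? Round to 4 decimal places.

Var(ȳ_str) = Σ Wₕ²(1−fₕ)sₕ²/nₕ with Wₕ = Nₕ/38918:
  35–54: (7130/38918)²·(1−879/7130)·118/879 = 0.0039503096
  65+: (17883/38918)²·(1−3487/17883)·361/3487 = 0.017596911
  55–64: (6156/38918)²·(1−1329/6156)·235.3/1329 = 0.0034735362
  18–34: (7749/38918)²·(1−1372/7749)·322/1372 = 0.0076570734
  → Var(ȳ_str) = 0.03267783.
Var(ȳ_srs) = (1 − 7067/38918)·413.5/7067 = 0.047886487.
deff = 0.03267783 / 0.047886487 = 0.6824.

0.6824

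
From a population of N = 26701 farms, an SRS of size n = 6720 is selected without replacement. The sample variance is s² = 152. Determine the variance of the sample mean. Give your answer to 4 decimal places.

Under SRS without replacement, Var(ȳ) = (1 − f)·s²/n with f = n/N = 6720/26701 = 0.25167597.
Var(ȳ) = (1 − 0.25167597)·152/6720 = 0.74832403·0.022619048 = 0.016926377.

0.0169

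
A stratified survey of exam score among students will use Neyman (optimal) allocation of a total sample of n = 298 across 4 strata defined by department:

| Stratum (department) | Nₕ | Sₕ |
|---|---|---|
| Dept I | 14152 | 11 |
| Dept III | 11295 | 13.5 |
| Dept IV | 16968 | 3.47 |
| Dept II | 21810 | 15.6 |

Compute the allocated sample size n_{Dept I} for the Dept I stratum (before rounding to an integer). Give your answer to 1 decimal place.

Neyman allocation: nₕ = n·NₕSₕ / Σⱼ NⱼSⱼ.
Σ NⱼSⱼ = 14152·11 + 11295·13.5 + 16968·3.47 + 21810·15.6 = 707269.46.
n_{Dept I} = 298·14152·11 / 707269.46 = 65.6.

65.6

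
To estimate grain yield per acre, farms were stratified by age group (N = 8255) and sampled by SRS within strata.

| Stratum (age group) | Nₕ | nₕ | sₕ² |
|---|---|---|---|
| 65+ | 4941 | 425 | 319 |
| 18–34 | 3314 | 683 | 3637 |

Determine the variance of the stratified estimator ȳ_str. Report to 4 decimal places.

Var(ȳ_str) = Σₕ Wₕ²(1 − fₕ)sₕ²/nₕ with Wₕ = Nₕ/N, N = 8255.
65+: Wₕ = 0.59854634; term = 0.59854634²·(1 − 0.08601498)·319/425 = 0.24577425.
18–34: Wₕ = 0.40145366; term = 0.40145366²·(1 − 0.20609535)·3637/683 = 0.68133672.
Sum = 0.92711097.

0.9271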